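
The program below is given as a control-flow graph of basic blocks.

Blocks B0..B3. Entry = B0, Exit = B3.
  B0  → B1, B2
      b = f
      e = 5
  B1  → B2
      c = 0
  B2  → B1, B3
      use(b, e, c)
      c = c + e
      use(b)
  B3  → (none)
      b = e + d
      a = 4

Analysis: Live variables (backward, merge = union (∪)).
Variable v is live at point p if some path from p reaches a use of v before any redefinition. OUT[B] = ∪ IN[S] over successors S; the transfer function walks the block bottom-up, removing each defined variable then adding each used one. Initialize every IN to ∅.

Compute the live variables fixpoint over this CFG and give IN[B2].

Converged values:
  B0:   IN={c, d, f}   OUT={b, c, d, e}
  B1:   IN={b, d, e}   OUT={b, c, d, e}
  B2:   IN={b, c, d, e}   OUT={b, d, e}
  B3:   IN={d, e}   OUT={}

Merge at B2: OUT[B2] = IN[B1] ⊔ IN[B3] = {b, d, e}
Applying B2's transfer function to that OUT value gives IN[B2] (row B2 above).

Answer: {b, c, d, e}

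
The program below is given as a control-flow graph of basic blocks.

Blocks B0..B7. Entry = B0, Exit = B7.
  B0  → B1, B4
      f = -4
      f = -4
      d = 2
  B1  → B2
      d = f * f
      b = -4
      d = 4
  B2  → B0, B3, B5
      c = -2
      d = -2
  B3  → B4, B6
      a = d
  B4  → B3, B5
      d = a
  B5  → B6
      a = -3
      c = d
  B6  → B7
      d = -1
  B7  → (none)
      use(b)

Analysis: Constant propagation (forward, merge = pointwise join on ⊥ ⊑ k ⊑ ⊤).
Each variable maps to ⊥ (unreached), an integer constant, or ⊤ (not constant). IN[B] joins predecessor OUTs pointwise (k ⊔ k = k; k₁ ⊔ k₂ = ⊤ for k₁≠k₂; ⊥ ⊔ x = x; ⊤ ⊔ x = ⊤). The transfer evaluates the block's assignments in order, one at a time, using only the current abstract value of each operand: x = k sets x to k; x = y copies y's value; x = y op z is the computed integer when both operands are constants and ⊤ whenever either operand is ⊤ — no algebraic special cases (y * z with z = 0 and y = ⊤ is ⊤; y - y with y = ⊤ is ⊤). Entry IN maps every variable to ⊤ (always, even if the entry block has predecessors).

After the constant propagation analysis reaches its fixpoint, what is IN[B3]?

Answer: {a: ⊤, b: ⊤, c: ⊤, d: ⊤, e: ⊤, f: -4}

Working:
Converged values:
  B0:   IN=(all ⊤)   OUT={d:2, f:-4; rest ⊤}
  B1:   IN={d:2, f:-4; rest ⊤}   OUT={b:-4, d:4, f:-4; rest ⊤}
  B2:   IN={b:-4, d:4, f:-4; rest ⊤}   OUT={b:-4, c:-2, d:-2, f:-4; rest ⊤}
  B3:   IN={f:-4; rest ⊤}   OUT={f:-4; rest ⊤}
  B4:   IN={f:-4; rest ⊤}   OUT={f:-4; rest ⊤}
  B5:   IN={f:-4; rest ⊤}   OUT={a:-3, f:-4; rest ⊤}
  B6:   IN={f:-4; rest ⊤}   OUT={d:-1, f:-4; rest ⊤}
  B7:   IN={d:-1, f:-4; rest ⊤}   OUT={d:-1, f:-4; rest ⊤}

Merge at B3: IN[B3] = OUT[B2] ⊔ OUT[B4] = {a: ⊤, b: ⊤, c: ⊤, d: ⊤, e: ⊤, f: -4}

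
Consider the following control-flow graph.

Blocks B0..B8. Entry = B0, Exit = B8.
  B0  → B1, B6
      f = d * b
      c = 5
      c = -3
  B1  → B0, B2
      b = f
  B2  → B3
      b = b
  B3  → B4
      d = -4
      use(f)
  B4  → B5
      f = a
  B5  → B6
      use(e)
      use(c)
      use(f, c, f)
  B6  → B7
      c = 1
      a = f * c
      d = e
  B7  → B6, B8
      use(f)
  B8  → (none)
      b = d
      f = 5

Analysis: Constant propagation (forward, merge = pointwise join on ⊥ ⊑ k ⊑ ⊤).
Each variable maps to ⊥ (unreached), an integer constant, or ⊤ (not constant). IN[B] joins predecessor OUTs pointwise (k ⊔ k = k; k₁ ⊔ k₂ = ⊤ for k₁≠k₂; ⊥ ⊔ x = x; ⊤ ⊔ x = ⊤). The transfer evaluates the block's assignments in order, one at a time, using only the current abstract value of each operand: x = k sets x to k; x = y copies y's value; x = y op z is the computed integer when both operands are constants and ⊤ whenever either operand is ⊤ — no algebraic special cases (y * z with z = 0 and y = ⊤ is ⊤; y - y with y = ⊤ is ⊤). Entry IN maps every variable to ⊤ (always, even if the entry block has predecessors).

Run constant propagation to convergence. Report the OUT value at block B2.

Answer: {a: ⊤, b: ⊤, c: -3, d: ⊤, e: ⊤, f: ⊤}

Trace:
Fixpoint table:
  B0:   IN=(all ⊤)   OUT={c:-3; rest ⊤}
  B1:   IN={c:-3; rest ⊤}   OUT={c:-3; rest ⊤}
  B2:   IN={c:-3; rest ⊤}   OUT={c:-3; rest ⊤}
  B3:   IN={c:-3; rest ⊤}   OUT={c:-3, d:-4; rest ⊤}
  B4:   IN={c:-3, d:-4; rest ⊤}   OUT={c:-3, d:-4; rest ⊤}
  B5:   IN={c:-3, d:-4; rest ⊤}   OUT={c:-3, d:-4; rest ⊤}
  B6:   IN=(all ⊤)   OUT={c:1; rest ⊤}
  B7:   IN={c:1; rest ⊤}   OUT={c:1; rest ⊤}
  B8:   IN={c:1; rest ⊤}   OUT={c:1, f:5; rest ⊤}

Merge at B2: IN[B2] = OUT[B1] = {a: ⊤, b: ⊤, c: -3, d: ⊤, e: ⊤, f: ⊤}
Applying B2's transfer function to that IN value gives OUT[B2] (row B2 above).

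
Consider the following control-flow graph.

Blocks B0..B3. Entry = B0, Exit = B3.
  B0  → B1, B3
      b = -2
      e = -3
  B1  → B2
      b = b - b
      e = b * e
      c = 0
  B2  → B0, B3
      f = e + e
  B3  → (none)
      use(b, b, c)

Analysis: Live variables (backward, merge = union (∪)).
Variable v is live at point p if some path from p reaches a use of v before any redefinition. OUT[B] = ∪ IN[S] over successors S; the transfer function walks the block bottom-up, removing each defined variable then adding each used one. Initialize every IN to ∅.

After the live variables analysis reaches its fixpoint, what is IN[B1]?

Answer: {b, e}

Derivation:
Per-block solution:
  B0: | IN={c} | OUT={b, c, e}
  B1: | IN={b, e} | OUT={b, c, e}
  B2: | IN={b, c, e} | OUT={b, c}
  B3: | IN={b, c} | OUT={}

Merge at B1: OUT[B1] = IN[B2] = {b, c, e}
Applying B1's transfer function to that OUT value gives IN[B1] (row B1 above).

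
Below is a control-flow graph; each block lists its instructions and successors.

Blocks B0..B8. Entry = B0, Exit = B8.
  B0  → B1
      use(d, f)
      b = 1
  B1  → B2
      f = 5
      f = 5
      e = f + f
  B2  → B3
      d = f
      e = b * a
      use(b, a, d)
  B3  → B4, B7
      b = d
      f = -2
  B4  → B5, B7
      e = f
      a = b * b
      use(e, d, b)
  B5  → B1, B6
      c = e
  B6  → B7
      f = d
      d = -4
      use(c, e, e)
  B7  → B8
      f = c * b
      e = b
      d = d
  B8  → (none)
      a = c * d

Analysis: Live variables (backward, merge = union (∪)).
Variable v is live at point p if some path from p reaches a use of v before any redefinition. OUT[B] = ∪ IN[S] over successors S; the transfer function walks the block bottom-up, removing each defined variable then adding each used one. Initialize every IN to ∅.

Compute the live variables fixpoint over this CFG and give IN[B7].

Converged values:
  B0: | IN={a, c, d, f} | OUT={a, b, c}
  B1: | IN={a, b, c} | OUT={a, b, c, f}
  B2: | IN={a, b, c, f} | OUT={c, d}
  B3: | IN={c, d} | OUT={b, c, d, f}
  B4: | IN={b, c, d, f} | OUT={a, b, c, d, e}
  B5: | IN={a, b, d, e} | OUT={a, b, c, d, e}
  B6: | IN={b, c, d, e} | OUT={b, c, d}
  B7: | IN={b, c, d} | OUT={c, d}
  B8: | IN={c, d} | OUT={}

Merge at B7: OUT[B7] = IN[B8] = {c, d}
Applying B7's transfer function to that OUT value gives IN[B7] (row B7 above).

Answer: {b, c, d}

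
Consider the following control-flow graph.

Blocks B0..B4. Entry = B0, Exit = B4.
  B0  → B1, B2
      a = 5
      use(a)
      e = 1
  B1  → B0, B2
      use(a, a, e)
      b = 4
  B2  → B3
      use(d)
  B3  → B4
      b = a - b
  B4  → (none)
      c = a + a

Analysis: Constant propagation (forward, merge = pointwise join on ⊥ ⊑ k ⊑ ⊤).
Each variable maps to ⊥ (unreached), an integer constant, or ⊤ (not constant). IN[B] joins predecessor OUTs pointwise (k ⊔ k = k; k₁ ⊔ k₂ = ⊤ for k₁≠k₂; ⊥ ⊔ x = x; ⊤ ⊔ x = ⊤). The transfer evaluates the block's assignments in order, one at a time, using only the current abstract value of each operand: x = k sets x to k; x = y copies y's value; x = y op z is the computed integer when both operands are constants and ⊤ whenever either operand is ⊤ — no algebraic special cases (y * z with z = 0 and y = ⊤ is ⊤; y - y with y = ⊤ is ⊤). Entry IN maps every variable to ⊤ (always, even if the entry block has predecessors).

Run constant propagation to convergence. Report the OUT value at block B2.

Answer: {a: 5, b: ⊤, c: ⊤, d: ⊤, e: 1, f: ⊤}

Working:
Fixpoint table:
  B0: | IN=(all ⊤) | OUT={a:5, e:1; rest ⊤}
  B1: | IN={a:5, e:1; rest ⊤} | OUT={a:5, b:4, e:1; rest ⊤}
  B2: | IN={a:5, e:1; rest ⊤} | OUT={a:5, e:1; rest ⊤}
  B3: | IN={a:5, e:1; rest ⊤} | OUT={a:5, e:1; rest ⊤}
  B4: | IN={a:5, e:1; rest ⊤} | OUT={a:5, c:10, e:1; rest ⊤}

Merge at B2: IN[B2] = OUT[B0] ⊔ OUT[B1] = {a: 5, b: ⊤, c: ⊤, d: ⊤, e: 1, f: ⊤}
Applying B2's transfer function to that IN value gives OUT[B2] (row B2 above).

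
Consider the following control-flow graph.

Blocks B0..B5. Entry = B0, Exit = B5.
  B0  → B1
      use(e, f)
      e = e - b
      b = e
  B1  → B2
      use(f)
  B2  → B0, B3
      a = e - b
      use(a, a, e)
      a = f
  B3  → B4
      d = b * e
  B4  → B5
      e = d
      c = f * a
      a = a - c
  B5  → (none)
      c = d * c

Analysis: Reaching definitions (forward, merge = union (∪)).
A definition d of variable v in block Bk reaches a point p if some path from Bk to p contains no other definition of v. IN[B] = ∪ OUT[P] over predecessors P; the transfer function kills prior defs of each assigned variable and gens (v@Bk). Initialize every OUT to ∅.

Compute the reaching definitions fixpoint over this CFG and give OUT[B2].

Answer: {a@B2, b@B0, e@B0}

Derivation:
Converged values:
  B0:  IN={a@B2, b@B0, e@B0}  OUT={a@B2, b@B0, e@B0}
  B1:  IN={a@B2, b@B0, e@B0}  OUT={a@B2, b@B0, e@B0}
  B2:  IN={a@B2, b@B0, e@B0}  OUT={a@B2, b@B0, e@B0}
  B3:  IN={a@B2, b@B0, e@B0}  OUT={a@B2, b@B0, d@B3, e@B0}
  B4:  IN={a@B2, b@B0, d@B3, e@B0}  OUT={a@B4, b@B0, c@B4, d@B3, e@B4}
  B5:  IN={a@B4, b@B0, c@B4, d@B3, e@B4}  OUT={a@B4, b@B0, c@B5, d@B3, e@B4}

Merge at B2: IN[B2] = OUT[B1] = {a@B2, b@B0, e@B0}
Applying B2's transfer function to that IN value gives OUT[B2] (row B2 above).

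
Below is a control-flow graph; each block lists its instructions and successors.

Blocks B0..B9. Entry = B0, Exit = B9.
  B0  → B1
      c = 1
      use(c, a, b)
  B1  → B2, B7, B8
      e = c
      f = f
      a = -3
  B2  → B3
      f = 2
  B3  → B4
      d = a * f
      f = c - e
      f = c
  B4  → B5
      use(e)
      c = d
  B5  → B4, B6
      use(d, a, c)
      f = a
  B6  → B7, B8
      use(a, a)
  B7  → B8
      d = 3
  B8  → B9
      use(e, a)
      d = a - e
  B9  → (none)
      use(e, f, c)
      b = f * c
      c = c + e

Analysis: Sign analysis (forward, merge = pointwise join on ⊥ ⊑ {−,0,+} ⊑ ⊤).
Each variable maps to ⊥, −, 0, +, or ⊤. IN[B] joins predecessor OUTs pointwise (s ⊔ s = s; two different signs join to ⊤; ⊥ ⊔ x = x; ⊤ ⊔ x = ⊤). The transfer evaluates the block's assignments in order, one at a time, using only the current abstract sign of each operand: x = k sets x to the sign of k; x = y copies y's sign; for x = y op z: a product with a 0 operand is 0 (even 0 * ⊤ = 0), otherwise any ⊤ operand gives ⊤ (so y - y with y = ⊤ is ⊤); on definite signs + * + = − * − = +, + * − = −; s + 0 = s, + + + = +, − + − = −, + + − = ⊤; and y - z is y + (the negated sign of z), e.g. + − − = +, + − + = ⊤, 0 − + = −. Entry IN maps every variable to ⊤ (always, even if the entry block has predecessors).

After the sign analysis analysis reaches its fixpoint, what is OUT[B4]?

Answer: {a: -, b: ⊤, c: -, d: -, e: +, f: ⊤}

Working:
Converged values:
  B0: | IN=(all ⊤) | OUT={c:+; rest ⊤}
  B1: | IN={c:+; rest ⊤} | OUT={a:-, c:+, e:+; rest ⊤}
  B2: | IN={a:-, c:+, e:+; rest ⊤} | OUT={a:-, c:+, e:+, f:+; rest ⊤}
  B3: | IN={a:-, c:+, e:+, f:+; rest ⊤} | OUT={a:-, c:+, d:-, e:+, f:+; rest ⊤}
  B4: | IN={a:-, d:-, e:+; rest ⊤} | OUT={a:-, c:-, d:-, e:+; rest ⊤}
  B5: | IN={a:-, c:-, d:-, e:+; rest ⊤} | OUT={a:-, c:-, d:-, e:+, f:-; rest ⊤}
  B6: | IN={a:-, c:-, d:-, e:+, f:-; rest ⊤} | OUT={a:-, c:-, d:-, e:+, f:-; rest ⊤}
  B7: | IN={a:-, e:+; rest ⊤} | OUT={a:-, d:+, e:+; rest ⊤}
  B8: | IN={a:-, e:+; rest ⊤} | OUT={a:-, d:-, e:+; rest ⊤}
  B9: | IN={a:-, d:-, e:+; rest ⊤} | OUT={a:-, d:-, e:+; rest ⊤}

Merge at B4: IN[B4] = OUT[B3] ⊔ OUT[B5] = {a: -, b: ⊤, c: ⊤, d: -, e: +, f: ⊤}
Applying B4's transfer function to that IN value gives OUT[B4] (row B4 above).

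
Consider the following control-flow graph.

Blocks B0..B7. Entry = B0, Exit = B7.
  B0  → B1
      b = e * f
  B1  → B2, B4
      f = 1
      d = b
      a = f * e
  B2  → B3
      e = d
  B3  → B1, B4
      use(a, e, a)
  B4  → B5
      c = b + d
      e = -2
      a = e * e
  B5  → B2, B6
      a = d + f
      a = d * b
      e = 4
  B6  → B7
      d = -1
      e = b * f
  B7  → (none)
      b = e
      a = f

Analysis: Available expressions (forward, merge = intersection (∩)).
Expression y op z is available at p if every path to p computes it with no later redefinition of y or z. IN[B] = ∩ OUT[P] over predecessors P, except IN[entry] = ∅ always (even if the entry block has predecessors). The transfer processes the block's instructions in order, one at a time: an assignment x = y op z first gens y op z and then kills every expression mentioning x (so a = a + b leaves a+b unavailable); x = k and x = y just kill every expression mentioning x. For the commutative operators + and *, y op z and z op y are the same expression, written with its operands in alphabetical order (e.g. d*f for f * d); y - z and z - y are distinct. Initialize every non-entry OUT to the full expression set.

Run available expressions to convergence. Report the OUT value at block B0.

Fixpoint table:
  B0:  IN={}  OUT={e*f}
  B1:  IN={}  OUT={e*f}
  B2:  IN={}  OUT={}
  B3:  IN={}  OUT={}
  B4:  IN={}  OUT={b+d, e*e}
  B5:  IN={b+d, e*e}  OUT={b*d, b+d, d+f}
  B6:  IN={b*d, b+d, d+f}  OUT={b*f}
  B7:  IN={b*f}  OUT={}

B0 is the boundary node: IN[B0] = {}
Applying B0's transfer function to that IN value gives OUT[B0] (row B0 above).

Answer: {e*f}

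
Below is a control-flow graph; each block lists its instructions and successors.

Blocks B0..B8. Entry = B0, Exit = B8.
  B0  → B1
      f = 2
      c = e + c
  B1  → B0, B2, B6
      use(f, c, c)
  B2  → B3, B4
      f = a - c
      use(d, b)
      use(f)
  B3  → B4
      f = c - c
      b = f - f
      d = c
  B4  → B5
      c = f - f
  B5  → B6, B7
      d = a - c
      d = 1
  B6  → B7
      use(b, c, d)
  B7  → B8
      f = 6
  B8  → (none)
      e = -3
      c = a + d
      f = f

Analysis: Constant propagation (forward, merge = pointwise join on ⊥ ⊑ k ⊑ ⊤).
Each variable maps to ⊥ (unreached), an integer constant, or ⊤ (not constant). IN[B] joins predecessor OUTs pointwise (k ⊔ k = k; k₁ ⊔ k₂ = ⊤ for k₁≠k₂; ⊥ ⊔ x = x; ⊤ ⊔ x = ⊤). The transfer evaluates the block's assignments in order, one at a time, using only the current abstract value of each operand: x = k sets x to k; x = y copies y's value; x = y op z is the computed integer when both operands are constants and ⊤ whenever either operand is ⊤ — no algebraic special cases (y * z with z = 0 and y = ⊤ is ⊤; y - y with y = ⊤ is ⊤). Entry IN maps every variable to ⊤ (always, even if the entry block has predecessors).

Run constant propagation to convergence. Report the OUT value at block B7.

Answer: {a: ⊤, b: ⊤, c: ⊤, d: ⊤, e: ⊤, f: 6}

Trace:
Per-block solution:
  B0:  IN=(all ⊤)  OUT={f:2; rest ⊤}
  B1:  IN={f:2; rest ⊤}  OUT={f:2; rest ⊤}
  B2:  IN={f:2; rest ⊤}  OUT=(all ⊤)
  B3:  IN=(all ⊤)  OUT=(all ⊤)
  B4:  IN=(all ⊤)  OUT=(all ⊤)
  B5:  IN=(all ⊤)  OUT={d:1; rest ⊤}
  B6:  IN=(all ⊤)  OUT=(all ⊤)
  B7:  IN=(all ⊤)  OUT={f:6; rest ⊤}
  B8:  IN={f:6; rest ⊤}  OUT={e:-3, f:6; rest ⊤}

Merge at B7: IN[B7] = OUT[B5] ⊔ OUT[B6] = {a: ⊤, b: ⊤, c: ⊤, d: ⊤, e: ⊤, f: ⊤}
Applying B7's transfer function to that IN value gives OUT[B7] (row B7 above).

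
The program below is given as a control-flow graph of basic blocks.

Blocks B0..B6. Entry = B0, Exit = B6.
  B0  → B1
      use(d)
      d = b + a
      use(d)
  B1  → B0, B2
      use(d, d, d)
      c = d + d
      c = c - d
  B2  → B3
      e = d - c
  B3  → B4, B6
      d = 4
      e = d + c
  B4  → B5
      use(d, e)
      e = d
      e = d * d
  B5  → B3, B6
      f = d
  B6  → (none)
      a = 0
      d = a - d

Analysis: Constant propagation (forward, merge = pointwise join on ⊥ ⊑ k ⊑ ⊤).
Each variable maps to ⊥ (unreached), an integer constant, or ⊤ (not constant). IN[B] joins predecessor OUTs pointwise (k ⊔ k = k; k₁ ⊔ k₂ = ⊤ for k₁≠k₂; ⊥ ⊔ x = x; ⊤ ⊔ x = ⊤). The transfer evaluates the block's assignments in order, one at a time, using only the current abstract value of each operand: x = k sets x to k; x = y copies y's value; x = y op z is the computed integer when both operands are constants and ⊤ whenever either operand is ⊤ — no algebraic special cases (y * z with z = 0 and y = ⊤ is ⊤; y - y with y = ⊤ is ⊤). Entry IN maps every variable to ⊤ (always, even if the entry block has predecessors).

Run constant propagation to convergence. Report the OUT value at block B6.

Converged values:
  B0:  IN=(all ⊤)  OUT=(all ⊤)
  B1:  IN=(all ⊤)  OUT=(all ⊤)
  B2:  IN=(all ⊤)  OUT=(all ⊤)
  B3:  IN=(all ⊤)  OUT={d:4; rest ⊤}
  B4:  IN={d:4; rest ⊤}  OUT={d:4, e:16; rest ⊤}
  B5:  IN={d:4, e:16; rest ⊤}  OUT={d:4, e:16, f:4; rest ⊤}
  B6:  IN={d:4; rest ⊤}  OUT={a:0, d:-4; rest ⊤}

Merge at B6: IN[B6] = OUT[B3] ⊔ OUT[B5] = {a: ⊤, b: ⊤, c: ⊤, d: 4, e: ⊤, f: ⊤}
Applying B6's transfer function to that IN value gives OUT[B6] (row B6 above).

Answer: {a: 0, b: ⊤, c: ⊤, d: -4, e: ⊤, f: ⊤}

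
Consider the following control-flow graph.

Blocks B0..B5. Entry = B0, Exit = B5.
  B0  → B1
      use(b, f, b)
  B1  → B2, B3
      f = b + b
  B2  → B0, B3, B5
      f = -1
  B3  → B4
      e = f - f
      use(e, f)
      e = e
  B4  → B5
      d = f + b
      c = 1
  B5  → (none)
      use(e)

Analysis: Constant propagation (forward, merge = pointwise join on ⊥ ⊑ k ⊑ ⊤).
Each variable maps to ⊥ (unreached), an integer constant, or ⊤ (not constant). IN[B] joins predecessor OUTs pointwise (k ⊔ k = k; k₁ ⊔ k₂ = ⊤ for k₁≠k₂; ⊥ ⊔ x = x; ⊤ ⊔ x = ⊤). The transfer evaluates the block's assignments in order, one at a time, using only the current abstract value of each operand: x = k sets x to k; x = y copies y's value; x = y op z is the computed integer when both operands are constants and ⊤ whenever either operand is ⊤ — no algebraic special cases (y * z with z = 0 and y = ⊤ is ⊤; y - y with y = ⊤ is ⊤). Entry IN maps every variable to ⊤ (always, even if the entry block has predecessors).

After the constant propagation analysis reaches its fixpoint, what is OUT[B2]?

Answer: {a: ⊤, b: ⊤, c: ⊤, d: ⊤, e: ⊤, f: -1}

Trace:
Per-block solution:
  B0:   IN=(all ⊤)   OUT=(all ⊤)
  B1:   IN=(all ⊤)   OUT=(all ⊤)
  B2:   IN=(all ⊤)   OUT={f:-1; rest ⊤}
  B3:   IN=(all ⊤)   OUT=(all ⊤)
  B4:   IN=(all ⊤)   OUT={c:1; rest ⊤}
  B5:   IN=(all ⊤)   OUT=(all ⊤)

Merge at B2: IN[B2] = OUT[B1] = {a: ⊤, b: ⊤, c: ⊤, d: ⊤, e: ⊤, f: ⊤}
Applying B2's transfer function to that IN value gives OUT[B2] (row B2 above).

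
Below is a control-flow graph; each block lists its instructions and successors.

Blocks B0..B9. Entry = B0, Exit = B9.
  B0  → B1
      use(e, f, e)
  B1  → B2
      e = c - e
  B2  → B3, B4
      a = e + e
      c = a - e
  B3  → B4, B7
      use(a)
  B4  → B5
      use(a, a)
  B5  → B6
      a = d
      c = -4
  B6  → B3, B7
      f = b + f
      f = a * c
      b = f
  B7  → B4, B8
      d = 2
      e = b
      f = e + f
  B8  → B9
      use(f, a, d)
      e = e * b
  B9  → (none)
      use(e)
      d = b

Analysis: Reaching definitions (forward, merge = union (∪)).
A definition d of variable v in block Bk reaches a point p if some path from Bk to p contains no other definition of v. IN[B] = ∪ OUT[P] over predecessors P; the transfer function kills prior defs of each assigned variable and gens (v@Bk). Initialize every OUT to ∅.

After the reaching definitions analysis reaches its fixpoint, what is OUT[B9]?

Converged values:
  B0:   IN={}   OUT={}
  B1:   IN={}   OUT={e@B1}
  B2:   IN={e@B1}   OUT={a@B2, c@B2, e@B1}
  B3:   IN={a@B2, a@B5, b@B6, c@B2, c@B5, d@B7, e@B1, e@B7, f@B6}   OUT={a@B2, a@B5, b@B6, c@B2, c@B5, d@B7, e@B1, e@B7, f@B6}
  B4:   IN={a@B2, a@B5, b@B6, c@B2, c@B5, d@B7, e@B1, e@B7, f@B6, f@B7}   OUT={a@B2, a@B5, b@B6, c@B2, c@B5, d@B7, e@B1, e@B7, f@B6, f@B7}
  B5:   IN={a@B2, a@B5, b@B6, c@B2, c@B5, d@B7, e@B1, e@B7, f@B6, f@B7}   OUT={a@B5, b@B6, c@B5, d@B7, e@B1, e@B7, f@B6, f@B7}
  B6:   IN={a@B5, b@B6, c@B5, d@B7, e@B1, e@B7, f@B6, f@B7}   OUT={a@B5, b@B6, c@B5, d@B7, e@B1, e@B7, f@B6}
  B7:   IN={a@B2, a@B5, b@B6, c@B2, c@B5, d@B7, e@B1, e@B7, f@B6}   OUT={a@B2, a@B5, b@B6, c@B2, c@B5, d@B7, e@B7, f@B7}
  B8:   IN={a@B2, a@B5, b@B6, c@B2, c@B5, d@B7, e@B7, f@B7}   OUT={a@B2, a@B5, b@B6, c@B2, c@B5, d@B7, e@B8, f@B7}
  B9:   IN={a@B2, a@B5, b@B6, c@B2, c@B5, d@B7, e@B8, f@B7}   OUT={a@B2, a@B5, b@B6, c@B2, c@B5, d@B9, e@B8, f@B7}

Merge at B9: IN[B9] = OUT[B8] = {a@B2, a@B5, b@B6, c@B2, c@B5, d@B7, e@B8, f@B7}
Applying B9's transfer function to that IN value gives OUT[B9] (row B9 above).

Answer: {a@B2, a@B5, b@B6, c@B2, c@B5, d@B9, e@B8, f@B7}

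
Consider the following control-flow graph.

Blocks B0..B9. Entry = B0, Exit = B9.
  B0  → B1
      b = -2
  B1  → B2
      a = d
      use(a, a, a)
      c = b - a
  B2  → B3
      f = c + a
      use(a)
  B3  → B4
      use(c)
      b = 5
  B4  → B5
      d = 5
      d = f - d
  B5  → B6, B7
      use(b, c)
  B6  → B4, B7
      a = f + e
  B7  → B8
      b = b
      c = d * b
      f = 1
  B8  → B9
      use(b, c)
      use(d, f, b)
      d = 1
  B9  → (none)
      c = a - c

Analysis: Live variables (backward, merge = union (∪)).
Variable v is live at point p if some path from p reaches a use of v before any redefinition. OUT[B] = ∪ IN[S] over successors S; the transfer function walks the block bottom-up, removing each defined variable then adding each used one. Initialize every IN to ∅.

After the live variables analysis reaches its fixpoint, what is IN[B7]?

Answer: {a, b, d}

Derivation:
Converged values:
  B0: | IN={d, e} | OUT={b, d, e}
  B1: | IN={b, d, e} | OUT={a, c, e}
  B2: | IN={a, c, e} | OUT={a, c, e, f}
  B3: | IN={a, c, e, f} | OUT={a, b, c, e, f}
  B4: | IN={a, b, c, e, f} | OUT={a, b, c, d, e, f}
  B5: | IN={a, b, c, d, e, f} | OUT={a, b, c, d, e, f}
  B6: | IN={b, c, d, e, f} | OUT={a, b, c, d, e, f}
  B7: | IN={a, b, d} | OUT={a, b, c, d, f}
  B8: | IN={a, b, c, d, f} | OUT={a, c}
  B9: | IN={a, c} | OUT={}

Merge at B7: OUT[B7] = IN[B8] = {a, b, c, d, f}
Applying B7's transfer function to that OUT value gives IN[B7] (row B7 above).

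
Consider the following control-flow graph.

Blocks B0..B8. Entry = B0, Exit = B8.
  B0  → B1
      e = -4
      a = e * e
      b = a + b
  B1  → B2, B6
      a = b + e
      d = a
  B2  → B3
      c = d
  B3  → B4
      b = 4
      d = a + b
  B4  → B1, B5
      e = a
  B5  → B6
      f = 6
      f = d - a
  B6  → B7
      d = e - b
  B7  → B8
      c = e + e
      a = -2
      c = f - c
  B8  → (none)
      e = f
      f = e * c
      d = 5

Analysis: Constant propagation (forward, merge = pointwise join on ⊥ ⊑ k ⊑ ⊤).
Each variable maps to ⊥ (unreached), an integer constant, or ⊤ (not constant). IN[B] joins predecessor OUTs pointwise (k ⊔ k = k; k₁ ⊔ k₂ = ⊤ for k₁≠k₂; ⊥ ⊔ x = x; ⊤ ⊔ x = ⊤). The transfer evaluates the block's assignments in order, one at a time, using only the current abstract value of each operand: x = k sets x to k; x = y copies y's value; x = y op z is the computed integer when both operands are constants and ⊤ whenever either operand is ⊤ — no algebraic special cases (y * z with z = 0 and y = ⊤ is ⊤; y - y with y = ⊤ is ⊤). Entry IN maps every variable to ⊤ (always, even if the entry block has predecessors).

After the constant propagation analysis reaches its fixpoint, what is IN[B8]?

Answer: {a: -2, b: ⊤, c: ⊤, d: ⊤, e: ⊤, f: ⊤}

Trace:
Per-block solution:
  B0:  IN=(all ⊤)  OUT={a:16, e:-4; rest ⊤}
  B1:  IN=(all ⊤)  OUT=(all ⊤)
  B2:  IN=(all ⊤)  OUT=(all ⊤)
  B3:  IN=(all ⊤)  OUT={b:4; rest ⊤}
  B4:  IN={b:4; rest ⊤}  OUT={b:4; rest ⊤}
  B5:  IN={b:4; rest ⊤}  OUT={b:4; rest ⊤}
  B6:  IN=(all ⊤)  OUT=(all ⊤)
  B7:  IN=(all ⊤)  OUT={a:-2; rest ⊤}
  B8:  IN={a:-2; rest ⊤}  OUT={a:-2, d:5; rest ⊤}

Merge at B8: IN[B8] = OUT[B7] = {a: -2, b: ⊤, c: ⊤, d: ⊤, e: ⊤, f: ⊤}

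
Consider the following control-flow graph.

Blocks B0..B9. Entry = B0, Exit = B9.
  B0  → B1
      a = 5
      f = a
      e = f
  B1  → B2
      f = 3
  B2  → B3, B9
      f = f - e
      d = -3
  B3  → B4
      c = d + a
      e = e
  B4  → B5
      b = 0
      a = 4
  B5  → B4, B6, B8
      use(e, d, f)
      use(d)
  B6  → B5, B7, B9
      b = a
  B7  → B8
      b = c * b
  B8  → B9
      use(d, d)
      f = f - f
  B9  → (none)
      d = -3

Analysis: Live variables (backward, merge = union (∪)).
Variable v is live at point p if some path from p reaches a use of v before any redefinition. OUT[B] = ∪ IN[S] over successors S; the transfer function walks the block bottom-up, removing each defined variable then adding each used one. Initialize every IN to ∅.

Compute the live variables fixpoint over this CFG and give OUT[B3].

Answer: {c, d, e, f}

Trace:
Fixpoint table:
  B0:  IN={}  OUT={a, e}
  B1:  IN={a, e}  OUT={a, e, f}
  B2:  IN={a, e, f}  OUT={a, d, e, f}
  B3:  IN={a, d, e, f}  OUT={c, d, e, f}
  B4:  IN={c, d, e, f}  OUT={a, c, d, e, f}
  B5:  IN={a, c, d, e, f}  OUT={a, c, d, e, f}
  B6:  IN={a, c, d, e, f}  OUT={a, b, c, d, e, f}
  B7:  IN={b, c, d, f}  OUT={d, f}
  B8:  IN={d, f}  OUT={}
  B9:  IN={}  OUT={}

Merge at B3: OUT[B3] = IN[B4] = {c, d, e, f}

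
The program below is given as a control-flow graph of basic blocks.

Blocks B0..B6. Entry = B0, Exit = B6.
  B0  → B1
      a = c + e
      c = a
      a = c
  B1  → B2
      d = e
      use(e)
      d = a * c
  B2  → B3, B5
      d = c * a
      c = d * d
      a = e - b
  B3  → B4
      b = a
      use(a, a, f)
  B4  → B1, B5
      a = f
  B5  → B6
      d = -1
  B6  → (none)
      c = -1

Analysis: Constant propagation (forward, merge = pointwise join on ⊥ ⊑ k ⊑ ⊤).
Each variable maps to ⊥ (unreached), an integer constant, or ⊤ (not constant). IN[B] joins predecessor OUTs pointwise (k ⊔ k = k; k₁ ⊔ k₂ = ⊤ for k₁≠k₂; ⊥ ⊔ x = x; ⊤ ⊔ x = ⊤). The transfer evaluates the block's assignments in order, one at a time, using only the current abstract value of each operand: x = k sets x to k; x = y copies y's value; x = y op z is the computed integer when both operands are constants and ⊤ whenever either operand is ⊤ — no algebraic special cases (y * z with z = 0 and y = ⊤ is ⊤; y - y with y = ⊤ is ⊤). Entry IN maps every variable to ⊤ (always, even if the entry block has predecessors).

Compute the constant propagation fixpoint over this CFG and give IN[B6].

Answer: {a: ⊤, b: ⊤, c: ⊤, d: -1, e: ⊤, f: ⊤}

Trace:
Fixpoint table:
  B0: | IN=(all ⊤) | OUT=(all ⊤)
  B1: | IN=(all ⊤) | OUT=(all ⊤)
  B2: | IN=(all ⊤) | OUT=(all ⊤)
  B3: | IN=(all ⊤) | OUT=(all ⊤)
  B4: | IN=(all ⊤) | OUT=(all ⊤)
  B5: | IN=(all ⊤) | OUT={d:-1; rest ⊤}
  B6: | IN={d:-1; rest ⊤} | OUT={c:-1, d:-1; rest ⊤}

Merge at B6: IN[B6] = OUT[B5] = {a: ⊤, b: ⊤, c: ⊤, d: -1, e: ⊤, f: ⊤}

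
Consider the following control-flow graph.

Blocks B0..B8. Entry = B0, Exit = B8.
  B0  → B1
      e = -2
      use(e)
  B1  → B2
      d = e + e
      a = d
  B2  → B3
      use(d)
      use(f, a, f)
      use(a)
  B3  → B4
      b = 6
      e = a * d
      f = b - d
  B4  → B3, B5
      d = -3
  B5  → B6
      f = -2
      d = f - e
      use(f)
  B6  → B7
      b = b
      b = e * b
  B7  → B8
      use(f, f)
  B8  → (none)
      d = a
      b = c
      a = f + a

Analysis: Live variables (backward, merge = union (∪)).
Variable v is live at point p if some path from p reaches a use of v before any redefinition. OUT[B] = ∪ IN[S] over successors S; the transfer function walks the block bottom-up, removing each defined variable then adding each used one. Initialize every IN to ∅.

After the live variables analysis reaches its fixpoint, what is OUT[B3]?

Per-block solution:
  B0:   IN={c, f}   OUT={c, e, f}
  B1:   IN={c, e, f}   OUT={a, c, d, f}
  B2:   IN={a, c, d, f}   OUT={a, c, d}
  B3:   IN={a, c, d}   OUT={a, b, c, e}
  B4:   IN={a, b, c, e}   OUT={a, b, c, d, e}
  B5:   IN={a, b, c, e}   OUT={a, b, c, e, f}
  B6:   IN={a, b, c, e, f}   OUT={a, c, f}
  B7:   IN={a, c, f}   OUT={a, c, f}
  B8:   IN={a, c, f}   OUT={}

Merge at B3: OUT[B3] = IN[B4] = {a, b, c, e}

Answer: {a, b, c, e}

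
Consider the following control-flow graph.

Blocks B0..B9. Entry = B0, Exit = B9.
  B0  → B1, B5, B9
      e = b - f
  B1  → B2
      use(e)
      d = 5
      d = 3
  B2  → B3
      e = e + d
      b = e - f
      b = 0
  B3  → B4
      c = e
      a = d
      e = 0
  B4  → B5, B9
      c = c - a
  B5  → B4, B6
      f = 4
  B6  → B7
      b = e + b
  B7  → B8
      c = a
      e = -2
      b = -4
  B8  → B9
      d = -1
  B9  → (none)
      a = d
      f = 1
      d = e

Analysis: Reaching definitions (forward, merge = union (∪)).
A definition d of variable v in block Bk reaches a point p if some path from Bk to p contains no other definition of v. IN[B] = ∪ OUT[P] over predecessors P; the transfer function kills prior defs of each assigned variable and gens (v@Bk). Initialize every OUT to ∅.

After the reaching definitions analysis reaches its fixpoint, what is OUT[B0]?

Fixpoint table:
  B0:  IN={}  OUT={e@B0}
  B1:  IN={e@B0}  OUT={d@B1, e@B0}
  B2:  IN={d@B1, e@B0}  OUT={b@B2, d@B1, e@B2}
  B3:  IN={b@B2, d@B1, e@B2}  OUT={a@B3, b@B2, c@B3, d@B1, e@B3}
  B4:  IN={a@B3, b@B2, c@B3, c@B4, d@B1, e@B0, e@B3, f@B5}  OUT={a@B3, b@B2, c@B4, d@B1, e@B0, e@B3, f@B5}
  B5:  IN={a@B3, b@B2, c@B4, d@B1, e@B0, e@B3, f@B5}  OUT={a@B3, b@B2, c@B4, d@B1, e@B0, e@B3, f@B5}
  B6:  IN={a@B3, b@B2, c@B4, d@B1, e@B0, e@B3, f@B5}  OUT={a@B3, b@B6, c@B4, d@B1, e@B0, e@B3, f@B5}
  B7:  IN={a@B3, b@B6, c@B4, d@B1, e@B0, e@B3, f@B5}  OUT={a@B3, b@B7, c@B7, d@B1, e@B7, f@B5}
  B8:  IN={a@B3, b@B7, c@B7, d@B1, e@B7, f@B5}  OUT={a@B3, b@B7, c@B7, d@B8, e@B7, f@B5}
  B9:  IN={a@B3, b@B2, b@B7, c@B4, c@B7, d@B1, d@B8, e@B0, e@B3, e@B7, f@B5}  OUT={a@B9, b@B2, b@B7, c@B4, c@B7, d@B9, e@B0, e@B3, e@B7, f@B9}

B0 is the boundary node: IN[B0] = {}
Applying B0's transfer function to that IN value gives OUT[B0] (row B0 above).

Answer: {e@B0}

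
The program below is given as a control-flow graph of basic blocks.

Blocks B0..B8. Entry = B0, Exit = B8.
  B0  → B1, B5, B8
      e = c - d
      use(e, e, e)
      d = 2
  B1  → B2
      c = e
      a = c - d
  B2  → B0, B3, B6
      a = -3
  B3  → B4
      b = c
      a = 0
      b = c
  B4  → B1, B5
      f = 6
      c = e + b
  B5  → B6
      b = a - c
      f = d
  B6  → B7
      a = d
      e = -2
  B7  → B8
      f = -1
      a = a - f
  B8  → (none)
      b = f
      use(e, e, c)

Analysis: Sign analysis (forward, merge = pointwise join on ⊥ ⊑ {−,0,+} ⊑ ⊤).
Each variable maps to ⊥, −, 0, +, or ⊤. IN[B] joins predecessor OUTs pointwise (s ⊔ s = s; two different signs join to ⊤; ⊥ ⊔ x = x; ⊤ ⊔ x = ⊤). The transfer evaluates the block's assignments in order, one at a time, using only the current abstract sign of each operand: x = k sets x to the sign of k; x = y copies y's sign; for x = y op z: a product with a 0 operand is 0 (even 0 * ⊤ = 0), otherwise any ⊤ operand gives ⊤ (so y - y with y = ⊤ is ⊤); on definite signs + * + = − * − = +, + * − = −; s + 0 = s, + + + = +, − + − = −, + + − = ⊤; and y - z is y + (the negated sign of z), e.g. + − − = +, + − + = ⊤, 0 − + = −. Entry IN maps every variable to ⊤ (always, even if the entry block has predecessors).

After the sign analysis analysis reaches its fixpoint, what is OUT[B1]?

Answer: {a: ⊤, b: ⊤, c: ⊤, d: +, e: ⊤, f: ⊤}

Trace:
Converged values:
  B0:  IN=(all ⊤)  OUT={d:+; rest ⊤}
  B1:  IN={d:+; rest ⊤}  OUT={d:+; rest ⊤}
  B2:  IN={d:+; rest ⊤}  OUT={a:-, d:+; rest ⊤}
  B3:  IN={a:-, d:+; rest ⊤}  OUT={a:0, d:+; rest ⊤}
  B4:  IN={a:0, d:+; rest ⊤}  OUT={a:0, d:+, f:+; rest ⊤}
  B5:  IN={d:+; rest ⊤}  OUT={d:+, f:+; rest ⊤}
  B6:  IN={d:+; rest ⊤}  OUT={a:+, d:+, e:-; rest ⊤}
  B7:  IN={a:+, d:+, e:-; rest ⊤}  OUT={a:+, d:+, e:-, f:-; rest ⊤}
  B8:  IN={d:+; rest ⊤}  OUT={d:+; rest ⊤}

Merge at B1: IN[B1] = OUT[B0] ⊔ OUT[B4] = {a: ⊤, b: ⊤, c: ⊤, d: +, e: ⊤, f: ⊤}
Applying B1's transfer function to that IN value gives OUT[B1] (row B1 above).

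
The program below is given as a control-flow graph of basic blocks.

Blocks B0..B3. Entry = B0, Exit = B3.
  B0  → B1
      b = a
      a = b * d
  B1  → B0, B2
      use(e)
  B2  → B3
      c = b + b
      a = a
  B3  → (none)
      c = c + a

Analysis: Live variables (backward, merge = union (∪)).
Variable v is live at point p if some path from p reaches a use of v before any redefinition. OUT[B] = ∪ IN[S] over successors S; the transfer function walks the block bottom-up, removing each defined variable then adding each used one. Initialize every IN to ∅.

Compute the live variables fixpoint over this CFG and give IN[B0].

Fixpoint table:
  B0: | IN={a, d, e} | OUT={a, b, d, e}
  B1: | IN={a, b, d, e} | OUT={a, b, d, e}
  B2: | IN={a, b} | OUT={a, c}
  B3: | IN={a, c} | OUT={}

Merge at B0: OUT[B0] = IN[B1] = {a, b, d, e}
Applying B0's transfer function to that OUT value gives IN[B0] (row B0 above).

Answer: {a, d, e}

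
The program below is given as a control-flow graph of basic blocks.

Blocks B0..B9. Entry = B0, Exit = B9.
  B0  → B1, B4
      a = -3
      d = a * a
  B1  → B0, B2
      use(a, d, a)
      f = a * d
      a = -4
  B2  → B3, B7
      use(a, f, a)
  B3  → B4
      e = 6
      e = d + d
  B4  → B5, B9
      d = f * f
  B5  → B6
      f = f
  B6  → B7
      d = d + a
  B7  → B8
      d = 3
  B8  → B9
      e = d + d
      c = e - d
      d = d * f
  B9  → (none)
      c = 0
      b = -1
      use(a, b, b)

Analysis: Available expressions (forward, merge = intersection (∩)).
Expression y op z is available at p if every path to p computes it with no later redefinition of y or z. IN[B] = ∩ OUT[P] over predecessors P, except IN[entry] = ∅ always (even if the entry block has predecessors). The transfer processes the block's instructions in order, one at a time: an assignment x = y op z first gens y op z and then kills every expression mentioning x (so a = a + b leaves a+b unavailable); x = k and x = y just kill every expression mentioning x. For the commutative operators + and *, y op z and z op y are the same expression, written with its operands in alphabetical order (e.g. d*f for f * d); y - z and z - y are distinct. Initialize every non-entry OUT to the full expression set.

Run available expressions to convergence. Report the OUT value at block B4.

Answer: {f*f}

Trace:
Converged values:
  B0:  IN={}  OUT={a*a}
  B1:  IN={a*a}  OUT={}
  B2:  IN={}  OUT={}
  B3:  IN={}  OUT={d+d}
  B4:  IN={}  OUT={f*f}
  B5:  IN={f*f}  OUT={}
  B6:  IN={}  OUT={}
  B7:  IN={}  OUT={}
  B8:  IN={}  OUT={}
  B9:  IN={}  OUT={}

Merge at B4: IN[B4] = OUT[B0] ∩ OUT[B3] = {}
Applying B4's transfer function to that IN value gives OUT[B4] (row B4 above).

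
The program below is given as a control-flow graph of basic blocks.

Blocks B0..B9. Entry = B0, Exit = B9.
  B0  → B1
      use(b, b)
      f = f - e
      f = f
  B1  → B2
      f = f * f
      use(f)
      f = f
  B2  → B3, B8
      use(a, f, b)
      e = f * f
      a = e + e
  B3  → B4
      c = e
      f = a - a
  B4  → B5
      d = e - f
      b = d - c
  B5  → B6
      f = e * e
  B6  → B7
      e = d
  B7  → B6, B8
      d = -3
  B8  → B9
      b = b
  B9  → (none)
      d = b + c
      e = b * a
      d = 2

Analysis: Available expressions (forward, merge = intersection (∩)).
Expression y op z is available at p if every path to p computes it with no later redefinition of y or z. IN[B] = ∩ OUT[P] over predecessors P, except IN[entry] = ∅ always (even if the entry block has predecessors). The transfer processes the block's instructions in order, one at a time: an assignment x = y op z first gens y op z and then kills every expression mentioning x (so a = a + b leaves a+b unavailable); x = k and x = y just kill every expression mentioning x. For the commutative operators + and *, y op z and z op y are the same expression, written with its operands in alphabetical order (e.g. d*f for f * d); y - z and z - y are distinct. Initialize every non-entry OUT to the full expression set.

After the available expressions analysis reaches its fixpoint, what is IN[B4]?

Answer: {a-a, e+e}

Working:
Fixpoint table:
  B0:  IN={}  OUT={}
  B1:  IN={}  OUT={}
  B2:  IN={}  OUT={e+e, f*f}
  B3:  IN={e+e, f*f}  OUT={a-a, e+e}
  B4:  IN={a-a, e+e}  OUT={a-a, d-c, e+e, e-f}
  B5:  IN={a-a, d-c, e+e, e-f}  OUT={a-a, d-c, e*e, e+e}
  B6:  IN={a-a}  OUT={a-a}
  B7:  IN={a-a}  OUT={a-a}
  B8:  IN={}  OUT={}
  B9:  IN={}  OUT={a*b, b+c}

Merge at B4: IN[B4] = OUT[B3] = {a-a, e+e}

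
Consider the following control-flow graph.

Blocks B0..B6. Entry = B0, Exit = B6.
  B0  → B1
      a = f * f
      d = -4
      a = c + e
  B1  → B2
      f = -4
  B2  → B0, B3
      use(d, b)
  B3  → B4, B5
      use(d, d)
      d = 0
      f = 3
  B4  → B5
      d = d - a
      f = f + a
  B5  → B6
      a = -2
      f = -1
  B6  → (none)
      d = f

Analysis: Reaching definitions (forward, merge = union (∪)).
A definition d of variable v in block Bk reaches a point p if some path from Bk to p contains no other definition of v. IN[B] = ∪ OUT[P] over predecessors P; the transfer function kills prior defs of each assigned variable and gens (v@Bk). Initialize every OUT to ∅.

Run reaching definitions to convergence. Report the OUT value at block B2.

Answer: {a@B0, d@B0, f@B1}

Working:
Per-block solution:
  B0:  IN={a@B0, d@B0, f@B1}  OUT={a@B0, d@B0, f@B1}
  B1:  IN={a@B0, d@B0, f@B1}  OUT={a@B0, d@B0, f@B1}
  B2:  IN={a@B0, d@B0, f@B1}  OUT={a@B0, d@B0, f@B1}
  B3:  IN={a@B0, d@B0, f@B1}  OUT={a@B0, d@B3, f@B3}
  B4:  IN={a@B0, d@B3, f@B3}  OUT={a@B0, d@B4, f@B4}
  B5:  IN={a@B0, d@B3, d@B4, f@B3, f@B4}  OUT={a@B5, d@B3, d@B4, f@B5}
  B6:  IN={a@B5, d@B3, d@B4, f@B5}  OUT={a@B5, d@B6, f@B5}

Merge at B2: IN[B2] = OUT[B1] = {a@B0, d@B0, f@B1}
Applying B2's transfer function to that IN value gives OUT[B2] (row B2 above).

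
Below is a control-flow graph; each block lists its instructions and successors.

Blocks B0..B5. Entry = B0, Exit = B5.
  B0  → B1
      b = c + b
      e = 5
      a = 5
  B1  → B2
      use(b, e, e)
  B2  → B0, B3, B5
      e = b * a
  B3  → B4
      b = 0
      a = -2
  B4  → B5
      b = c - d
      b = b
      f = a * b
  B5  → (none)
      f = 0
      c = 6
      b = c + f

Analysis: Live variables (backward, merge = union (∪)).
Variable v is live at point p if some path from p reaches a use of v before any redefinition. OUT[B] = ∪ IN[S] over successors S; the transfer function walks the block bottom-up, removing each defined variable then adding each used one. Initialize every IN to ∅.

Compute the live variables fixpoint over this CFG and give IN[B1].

Per-block solution:
  B0:  IN={b, c, d}  OUT={a, b, c, d, e}
  B1:  IN={a, b, c, d, e}  OUT={a, b, c, d}
  B2:  IN={a, b, c, d}  OUT={b, c, d}
  B3:  IN={c, d}  OUT={a, c, d}
  B4:  IN={a, c, d}  OUT={}
  B5:  IN={}  OUT={}

Merge at B1: OUT[B1] = IN[B2] = {a, b, c, d}
Applying B1's transfer function to that OUT value gives IN[B1] (row B1 above).

Answer: {a, b, c, d, e}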